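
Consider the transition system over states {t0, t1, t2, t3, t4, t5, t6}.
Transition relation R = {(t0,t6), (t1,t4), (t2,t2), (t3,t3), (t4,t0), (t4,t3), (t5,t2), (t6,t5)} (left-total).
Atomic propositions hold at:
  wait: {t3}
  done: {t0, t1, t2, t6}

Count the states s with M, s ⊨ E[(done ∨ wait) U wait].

Sat(done ∨ wait) = {t0, t1, t2, t3, t6}
E[(done ∨ wait) U wait]: least fixpoint, start Z0 = Sat(wait) = {t3}, add states in Sat(done ∨ wait) with some successor in Z. Already a fixed point.
Sat(E[(done ∨ wait) U wait]) = {t3}
|Sat(E[(done ∨ wait) U wait])| = |{t3}| = 1.

1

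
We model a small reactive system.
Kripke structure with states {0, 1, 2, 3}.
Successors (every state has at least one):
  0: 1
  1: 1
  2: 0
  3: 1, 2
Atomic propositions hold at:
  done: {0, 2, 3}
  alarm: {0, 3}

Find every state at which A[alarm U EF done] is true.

{0, 2, 3}

EF done: least fixpoint, start Z0 = {0, 2, 3}, add states with some successor in Z. Already a fixed point.
Sat(EF done) = {0, 2, 3}
A[alarm U EF done]: least fixpoint, start Z0 = Sat(EF done) = {0, 2, 3}, add states in Sat(alarm) with every successor in Z. Already a fixed point.
Sat(A[alarm U EF done]) = {0, 2, 3}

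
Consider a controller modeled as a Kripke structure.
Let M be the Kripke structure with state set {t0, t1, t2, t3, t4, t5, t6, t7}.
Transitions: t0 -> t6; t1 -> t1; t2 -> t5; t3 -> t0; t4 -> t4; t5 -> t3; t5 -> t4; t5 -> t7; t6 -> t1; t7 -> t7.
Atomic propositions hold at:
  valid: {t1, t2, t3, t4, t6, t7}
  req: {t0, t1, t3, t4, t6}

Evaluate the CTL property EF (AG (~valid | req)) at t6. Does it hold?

Sat(~valid) = {t0, t5}
Sat(~valid | req) = {t0, t1, t3, t4, t5, t6}
AG (~valid | req): greatest fixpoint, start Z0 = {t0, t1, t3, t4, t5, t6}, keep only states in Sat with every successor in Z. Z1 = {t0, t1, t3, t4, t6}; fixed.
Sat(AG (~valid | req)) = {t0, t1, t3, t4, t6}
EF (AG (~valid | req)): least fixpoint, start Z0 = {t0, t1, t3, t4, t6}, add states with some successor in Z. Z1 = {t0, t1, t3, t4, t5, t6}; Z2 = {t0, t1, t2, t3, t4, t5, t6}; fixed.
Sat(EF (AG (~valid | req))) = {t0, t1, t2, t3, t4, t5, t6}
t6 ∈ Sat(EF (AG (~valid | req))) = {t0, t1, t2, t3, t4, t5, t6}, so the formula holds at t6.

Yes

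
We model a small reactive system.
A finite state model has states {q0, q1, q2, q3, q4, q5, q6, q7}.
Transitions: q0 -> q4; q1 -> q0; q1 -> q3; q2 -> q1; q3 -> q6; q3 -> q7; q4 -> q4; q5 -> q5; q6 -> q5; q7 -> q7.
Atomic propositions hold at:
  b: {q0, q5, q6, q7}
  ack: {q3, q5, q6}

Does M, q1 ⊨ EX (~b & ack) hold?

Yes

Sat(~b) = {q1, q2, q3, q4}
Sat(~b & ack) = {q3}
Sat(EX (~b & ack)) = {s : some successor in {q3}} = {q1}
q1 ∈ Sat(EX (~b & ack)) = {q1}, so the formula holds at q1.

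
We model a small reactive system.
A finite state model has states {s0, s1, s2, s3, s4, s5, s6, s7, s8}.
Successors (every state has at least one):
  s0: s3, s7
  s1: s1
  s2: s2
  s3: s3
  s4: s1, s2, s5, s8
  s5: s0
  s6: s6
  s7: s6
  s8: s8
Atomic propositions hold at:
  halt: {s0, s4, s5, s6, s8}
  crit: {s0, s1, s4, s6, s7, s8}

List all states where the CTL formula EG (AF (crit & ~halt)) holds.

{s1}

Sat(~halt) = {s1, s2, s3, s7}
Sat(crit & ~halt) = {s1, s7}
AF (crit & ~halt): least fixpoint, start Z0 = {s1, s7}, add states with every successor in Z. Already a fixed point.
Sat(AF (crit & ~halt)) = {s1, s7}
EG (AF (crit & ~halt)): greatest fixpoint, start Z0 = {s1, s7}, keep only states in Sat with some successor in Z. Z1 = {s1}; fixed.
Sat(EG (AF (crit & ~halt))) = {s1}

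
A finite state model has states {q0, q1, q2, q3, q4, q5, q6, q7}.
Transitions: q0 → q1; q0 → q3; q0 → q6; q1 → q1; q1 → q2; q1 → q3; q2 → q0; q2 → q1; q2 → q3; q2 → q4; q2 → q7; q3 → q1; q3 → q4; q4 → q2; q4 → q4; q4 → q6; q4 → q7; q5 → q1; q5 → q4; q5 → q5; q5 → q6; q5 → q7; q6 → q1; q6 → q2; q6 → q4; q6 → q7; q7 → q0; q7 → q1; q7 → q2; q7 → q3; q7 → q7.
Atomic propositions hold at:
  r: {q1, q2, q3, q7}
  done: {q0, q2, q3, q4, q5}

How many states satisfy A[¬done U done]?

5

Sat(¬done) = {q1, q6, q7}
A[¬done U done]: least fixpoint, start Z0 = Sat(done) = {q0, q2, q3, q4, q5}, add states in Sat(¬done) with every successor in Z. Already a fixed point.
Sat(A[¬done U done]) = {q0, q2, q3, q4, q5}
|Sat(A[¬done U done])| = |{q0, q2, q3, q4, q5}| = 5.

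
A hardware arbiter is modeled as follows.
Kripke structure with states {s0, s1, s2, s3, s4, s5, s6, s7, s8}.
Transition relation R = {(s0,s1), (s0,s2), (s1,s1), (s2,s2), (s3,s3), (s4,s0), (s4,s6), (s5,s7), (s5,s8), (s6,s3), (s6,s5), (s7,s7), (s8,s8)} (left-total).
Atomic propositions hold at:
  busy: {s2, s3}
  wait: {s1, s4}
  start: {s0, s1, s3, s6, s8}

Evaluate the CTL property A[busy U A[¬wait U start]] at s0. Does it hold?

Sat(¬wait) = {s0, s2, s3, s5, s6, s7, s8}
A[¬wait U start]: least fixpoint, start Z0 = Sat(start) = {s0, s1, s3, s6, s8}, add states in Sat(¬wait) with every successor in Z. Already a fixed point.
Sat(A[¬wait U start]) = {s0, s1, s3, s6, s8}
A[busy U A[¬wait U start]]: least fixpoint, start Z0 = Sat(A[¬wait U start]) = {s0, s1, s3, s6, s8}, add states in Sat(busy) with every successor in Z. Already a fixed point.
Sat(A[busy U A[¬wait U start]]) = {s0, s1, s3, s6, s8}
s0 ∈ Sat(A[busy U A[¬wait U start]]) = {s0, s1, s3, s6, s8}, so the formula holds at s0.

Yes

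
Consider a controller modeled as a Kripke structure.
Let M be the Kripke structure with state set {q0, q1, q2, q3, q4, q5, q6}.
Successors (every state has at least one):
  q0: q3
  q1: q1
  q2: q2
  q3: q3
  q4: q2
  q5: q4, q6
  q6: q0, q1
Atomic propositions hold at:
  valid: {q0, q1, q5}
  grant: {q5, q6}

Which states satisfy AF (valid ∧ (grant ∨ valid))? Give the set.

Sat(grant ∨ valid) = {q0, q1, q5, q6}
Sat(valid ∧ (grant ∨ valid)) = {q0, q1, q5}
AF (valid ∧ (grant ∨ valid)): least fixpoint, start Z0 = {q0, q1, q5}, add states with every successor in Z. Z1 = {q0, q1, q5, q6}; fixed.
Sat(AF (valid ∧ (grant ∨ valid))) = {q0, q1, q5, q6}

{q0, q1, q5, q6}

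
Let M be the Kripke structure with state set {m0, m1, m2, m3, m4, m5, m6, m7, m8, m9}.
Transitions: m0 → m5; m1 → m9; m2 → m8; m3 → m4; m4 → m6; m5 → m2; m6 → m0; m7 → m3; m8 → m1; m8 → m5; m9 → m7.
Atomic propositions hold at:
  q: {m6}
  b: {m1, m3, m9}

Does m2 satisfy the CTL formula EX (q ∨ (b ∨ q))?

No

Sat(b ∨ q) = {m1, m3, m6, m9}
Sat(q ∨ (b ∨ q)) = {m1, m3, m6, m9}
Sat(EX (q ∨ (b ∨ q))) = {s : some successor in {m1, m3, m6, m9}} = {m1, m4, m7, m8}
m2 ∉ Sat(EX (q ∨ (b ∨ q))) = {m1, m4, m7, m8}, so the formula does not hold at m2.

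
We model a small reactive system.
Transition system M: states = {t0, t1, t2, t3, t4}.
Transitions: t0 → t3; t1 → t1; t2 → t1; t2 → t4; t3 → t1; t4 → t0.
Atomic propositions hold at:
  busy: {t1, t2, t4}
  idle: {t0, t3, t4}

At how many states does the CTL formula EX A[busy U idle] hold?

A[busy U idle]: least fixpoint, start Z0 = Sat(idle) = {t0, t3, t4}, add states in Sat(busy) with every successor in Z. Already a fixed point.
Sat(A[busy U idle]) = {t0, t3, t4}
Sat(EX A[busy U idle]) = {s : some successor in {t0, t3, t4}} = {t0, t2, t4}
|Sat(EX A[busy U idle])| = |{t0, t2, t4}| = 3.

3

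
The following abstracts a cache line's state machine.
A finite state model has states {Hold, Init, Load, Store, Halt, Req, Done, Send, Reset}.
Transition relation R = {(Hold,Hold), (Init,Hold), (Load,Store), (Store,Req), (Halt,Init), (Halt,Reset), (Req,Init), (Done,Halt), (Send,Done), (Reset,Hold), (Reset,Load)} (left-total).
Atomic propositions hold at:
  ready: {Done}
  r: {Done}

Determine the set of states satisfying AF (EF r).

{Done, Send}

EF r: least fixpoint, start Z0 = {Done}, add states with some successor in Z. Z1 = {Done, Send}; fixed.
Sat(EF r) = {Done, Send}
AF (EF r): least fixpoint, start Z0 = {Done, Send}, add states with every successor in Z. Already a fixed point.
Sat(AF (EF r)) = {Done, Send}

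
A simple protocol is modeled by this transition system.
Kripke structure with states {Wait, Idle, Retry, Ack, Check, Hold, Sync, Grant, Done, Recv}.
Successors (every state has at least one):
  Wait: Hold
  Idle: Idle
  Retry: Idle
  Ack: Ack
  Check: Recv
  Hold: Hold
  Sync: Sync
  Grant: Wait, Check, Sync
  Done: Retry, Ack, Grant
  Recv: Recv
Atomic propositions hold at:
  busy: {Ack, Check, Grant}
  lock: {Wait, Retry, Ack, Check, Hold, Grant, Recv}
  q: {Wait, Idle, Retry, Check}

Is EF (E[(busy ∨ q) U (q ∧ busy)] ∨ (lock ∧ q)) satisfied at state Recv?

Sat(busy ∨ q) = {Wait, Idle, Retry, Ack, Check, Grant}
Sat(q ∧ busy) = {Check}
E[(busy ∨ q) U (q ∧ busy)]: least fixpoint, start Z0 = Sat((q ∧ busy)) = {Check}, add states in Sat(busy ∨ q) with some successor in Z. Z1 = {Check, Grant}; fixed.
Sat(E[(busy ∨ q) U (q ∧ busy)]) = {Check, Grant}
Sat(lock ∧ q) = {Wait, Retry, Check}
Sat(E[(busy ∨ q) U (q ∧ busy)] ∨ (lock ∧ q)) = {Wait, Retry, Check, Grant}
EF (E[(busy ∨ q) U (q ∧ busy)] ∨ (lock ∧ q)): least fixpoint, start Z0 = {Wait, Retry, Check, Grant}, add states with some successor in Z. Z1 = {Wait, Retry, Check, Grant, Done}; fixed.
Sat(EF (E[(busy ∨ q) U (q ∧ busy)] ∨ (lock ∧ q))) = {Wait, Retry, Check, Grant, Done}
Recv ∉ Sat(EF (E[(busy ∨ q) U (q ∧ busy)] ∨ (lock ∧ q))) = {Wait, Retry, Check, Grant, Done}, so the formula does not hold at Recv.

No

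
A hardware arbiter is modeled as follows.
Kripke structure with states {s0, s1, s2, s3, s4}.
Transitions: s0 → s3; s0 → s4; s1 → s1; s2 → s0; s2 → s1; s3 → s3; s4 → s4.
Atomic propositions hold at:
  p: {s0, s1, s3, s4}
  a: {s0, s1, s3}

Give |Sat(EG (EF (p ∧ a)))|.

Sat(p ∧ a) = {s0, s1, s3}
EF (p ∧ a): least fixpoint, start Z0 = {s0, s1, s3}, add states with some successor in Z. Z1 = {s0, s1, s2, s3}; fixed.
Sat(EF (p ∧ a)) = {s0, s1, s2, s3}
EG (EF (p ∧ a)): greatest fixpoint, start Z0 = {s0, s1, s2, s3}, keep only states in Sat with some successor in Z. Already a fixed point.
Sat(EG (EF (p ∧ a))) = {s0, s1, s2, s3}
|Sat(EG (EF (p ∧ a)))| = |{s0, s1, s2, s3}| = 4.

4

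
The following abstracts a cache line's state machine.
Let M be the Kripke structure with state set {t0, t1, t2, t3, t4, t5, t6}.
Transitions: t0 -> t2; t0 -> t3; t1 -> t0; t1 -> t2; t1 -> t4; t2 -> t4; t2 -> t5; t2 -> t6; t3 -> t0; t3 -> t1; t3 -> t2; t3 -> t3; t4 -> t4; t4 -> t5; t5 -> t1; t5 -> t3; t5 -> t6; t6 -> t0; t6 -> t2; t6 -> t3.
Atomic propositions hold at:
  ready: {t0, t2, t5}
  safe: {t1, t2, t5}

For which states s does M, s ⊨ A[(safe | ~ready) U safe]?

Sat(~ready) = {t1, t3, t4, t6}
Sat(safe | ~ready) = {t1, t2, t3, t4, t5, t6}
A[(safe | ~ready) U safe]: least fixpoint, start Z0 = Sat(safe) = {t1, t2, t5}, add states in Sat(safe | ~ready) with every successor in Z. Already a fixed point.
Sat(A[(safe | ~ready) U safe]) = {t1, t2, t5}

{t1, t2, t5}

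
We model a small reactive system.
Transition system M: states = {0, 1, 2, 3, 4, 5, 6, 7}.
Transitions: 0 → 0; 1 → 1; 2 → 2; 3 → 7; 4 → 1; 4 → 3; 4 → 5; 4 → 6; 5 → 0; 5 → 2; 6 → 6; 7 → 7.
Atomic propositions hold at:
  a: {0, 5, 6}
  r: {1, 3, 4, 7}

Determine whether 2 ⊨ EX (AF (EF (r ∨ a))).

Sat(r ∨ a) = {0, 1, 3, 4, 5, 6, 7}
EF (r ∨ a): least fixpoint, start Z0 = {0, 1, 3, 4, 5, 6, 7}, add states with some successor in Z. Already a fixed point.
Sat(EF (r ∨ a)) = {0, 1, 3, 4, 5, 6, 7}
AF (EF (r ∨ a)): least fixpoint, start Z0 = {0, 1, 3, 4, 5, 6, 7}, add states with every successor in Z. Already a fixed point.
Sat(AF (EF (r ∨ a))) = {0, 1, 3, 4, 5, 6, 7}
Sat(EX (AF (EF (r ∨ a)))) = {s : some successor in {0, 1, 3, 4, 5, 6, 7}} = {0, 1, 3, 4, 5, 6, 7}
2 ∉ Sat(EX (AF (EF (r ∨ a)))) = {0, 1, 3, 4, 5, 6, 7}, so the formula does not hold at 2.

No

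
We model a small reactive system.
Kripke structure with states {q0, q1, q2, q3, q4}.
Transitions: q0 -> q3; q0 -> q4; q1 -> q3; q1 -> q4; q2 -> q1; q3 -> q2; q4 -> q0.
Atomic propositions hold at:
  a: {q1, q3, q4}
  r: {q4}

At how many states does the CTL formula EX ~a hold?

2

Sat(~a) = {q0, q2}
Sat(EX ~a) = {s : some successor in {q0, q2}} = {q3, q4}
|Sat(EX ~a)| = |{q3, q4}| = 2.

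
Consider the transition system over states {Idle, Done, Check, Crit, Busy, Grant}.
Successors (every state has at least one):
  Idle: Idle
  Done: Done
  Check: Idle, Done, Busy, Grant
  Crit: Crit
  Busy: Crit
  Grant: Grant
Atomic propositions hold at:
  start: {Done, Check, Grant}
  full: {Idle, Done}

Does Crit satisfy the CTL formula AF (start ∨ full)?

Sat(start ∨ full) = {Idle, Done, Check, Grant}
AF (start ∨ full): least fixpoint, start Z0 = {Idle, Done, Check, Grant}, add states with every successor in Z. Already a fixed point.
Sat(AF (start ∨ full)) = {Idle, Done, Check, Grant}
Crit ∉ Sat(AF (start ∨ full)) = {Idle, Done, Check, Grant}, so the formula does not hold at Crit.

No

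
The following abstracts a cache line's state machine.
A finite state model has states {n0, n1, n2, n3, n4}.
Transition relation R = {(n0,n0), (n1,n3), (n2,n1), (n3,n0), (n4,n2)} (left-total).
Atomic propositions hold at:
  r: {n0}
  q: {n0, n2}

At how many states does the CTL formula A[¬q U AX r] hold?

3

Sat(¬q) = {n1, n3, n4}
Sat(AX r) = {s : every successor in {n0}} = {n0, n3}
A[¬q U AX r]: least fixpoint, start Z0 = Sat(AX r) = {n0, n3}, add states in Sat(¬q) with every successor in Z. Z1 = {n0, n1, n3}; fixed.
Sat(A[¬q U AX r]) = {n0, n1, n3}
|Sat(A[¬q U AX r])| = |{n0, n1, n3}| = 3.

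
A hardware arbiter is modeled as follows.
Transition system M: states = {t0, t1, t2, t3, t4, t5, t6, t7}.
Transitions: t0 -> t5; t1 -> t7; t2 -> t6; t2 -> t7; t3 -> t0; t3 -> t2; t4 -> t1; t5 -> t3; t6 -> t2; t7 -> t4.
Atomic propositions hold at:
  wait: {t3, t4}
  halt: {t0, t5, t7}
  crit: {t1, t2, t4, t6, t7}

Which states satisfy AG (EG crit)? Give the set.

{t1, t2, t4, t6, t7}

EG crit: greatest fixpoint, start Z0 = {t1, t2, t4, t6, t7}, keep only states in Sat with some successor in Z. Already a fixed point.
Sat(EG crit) = {t1, t2, t4, t6, t7}
AG (EG crit): greatest fixpoint, start Z0 = {t1, t2, t4, t6, t7}, keep only states in Sat with every successor in Z. Already a fixed point.
Sat(AG (EG crit)) = {t1, t2, t4, t6, t7}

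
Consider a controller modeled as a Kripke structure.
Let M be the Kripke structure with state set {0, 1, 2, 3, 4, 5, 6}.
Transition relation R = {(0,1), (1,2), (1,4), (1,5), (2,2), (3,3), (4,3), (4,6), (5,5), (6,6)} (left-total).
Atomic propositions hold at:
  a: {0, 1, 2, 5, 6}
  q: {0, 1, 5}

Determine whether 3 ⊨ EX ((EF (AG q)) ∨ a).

No

AG q: greatest fixpoint, start Z0 = {0, 1, 5}, keep only states in Sat with every successor in Z. Z1 = {0, 5}; Z2 = {5}; fixed.
Sat(AG q) = {5}
EF (AG q): least fixpoint, start Z0 = {5}, add states with some successor in Z. Z1 = {1, 5}; Z2 = {0, 1, 5}; fixed.
Sat(EF (AG q)) = {0, 1, 5}
Sat((EF (AG q)) ∨ a) = {0, 1, 2, 5, 6}
Sat(EX ((EF (AG q)) ∨ a)) = {s : some successor in {0, 1, 2, 5, 6}} = {0, 1, 2, 4, 5, 6}
3 ∉ Sat(EX ((EF (AG q)) ∨ a)) = {0, 1, 2, 4, 5, 6}, so the formula does not hold at 3.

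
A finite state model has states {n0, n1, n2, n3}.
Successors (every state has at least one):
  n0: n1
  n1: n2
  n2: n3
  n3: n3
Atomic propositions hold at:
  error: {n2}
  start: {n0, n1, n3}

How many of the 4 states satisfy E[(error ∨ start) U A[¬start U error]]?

Sat(error ∨ start) = {n0, n1, n2, n3}
Sat(¬start) = {n2}
A[¬start U error]: least fixpoint, start Z0 = Sat(error) = {n2}, add states in Sat(¬start) with every successor in Z. Already a fixed point.
Sat(A[¬start U error]) = {n2}
E[(error ∨ start) U A[¬start U error]]: least fixpoint, start Z0 = Sat(A[¬start U error]) = {n2}, add states in Sat(error ∨ start) with some successor in Z. Z1 = {n1, n2}; Z2 = {n0, n1, n2}; fixed.
Sat(E[(error ∨ start) U A[¬start U error]]) = {n0, n1, n2}
|Sat(E[(error ∨ start) U A[¬start U error]])| = |{n0, n1, n2}| = 3.

3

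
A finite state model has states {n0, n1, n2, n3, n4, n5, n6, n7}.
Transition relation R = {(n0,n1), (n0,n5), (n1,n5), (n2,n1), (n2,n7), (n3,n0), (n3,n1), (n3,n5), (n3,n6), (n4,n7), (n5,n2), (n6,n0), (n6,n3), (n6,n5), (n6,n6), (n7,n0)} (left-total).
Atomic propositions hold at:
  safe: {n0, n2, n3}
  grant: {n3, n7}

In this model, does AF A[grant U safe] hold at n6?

A[grant U safe]: least fixpoint, start Z0 = Sat(safe) = {n0, n2, n3}, add states in Sat(grant) with every successor in Z. Z1 = {n0, n2, n3, n7}; fixed.
Sat(A[grant U safe]) = {n0, n2, n3, n7}
AF A[grant U safe]: least fixpoint, start Z0 = {n0, n2, n3, n7}, add states with every successor in Z. Z1 = {n0, n2, n3, n4, n5, n7}; Z2 = {n0, n1, n2, n3, n4, n5, n7}; fixed.
Sat(AF A[grant U safe]) = {n0, n1, n2, n3, n4, n5, n7}
n6 ∉ Sat(AF A[grant U safe]) = {n0, n1, n2, n3, n4, n5, n7}, so the formula does not hold at n6.

No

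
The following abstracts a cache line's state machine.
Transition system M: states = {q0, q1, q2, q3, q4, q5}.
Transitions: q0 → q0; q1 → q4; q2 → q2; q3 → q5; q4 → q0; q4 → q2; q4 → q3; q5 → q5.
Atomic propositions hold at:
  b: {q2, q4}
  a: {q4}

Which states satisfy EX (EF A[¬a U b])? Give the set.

{q1, q2, q4}

Sat(¬a) = {q0, q1, q2, q3, q5}
A[¬a U b]: least fixpoint, start Z0 = Sat(b) = {q2, q4}, add states in Sat(¬a) with every successor in Z. Z1 = {q1, q2, q4}; fixed.
Sat(A[¬a U b]) = {q1, q2, q4}
EF A[¬a U b]: least fixpoint, start Z0 = {q1, q2, q4}, add states with some successor in Z. Already a fixed point.
Sat(EF A[¬a U b]) = {q1, q2, q4}
Sat(EX (EF A[¬a U b])) = {s : some successor in {q1, q2, q4}} = {q1, q2, q4}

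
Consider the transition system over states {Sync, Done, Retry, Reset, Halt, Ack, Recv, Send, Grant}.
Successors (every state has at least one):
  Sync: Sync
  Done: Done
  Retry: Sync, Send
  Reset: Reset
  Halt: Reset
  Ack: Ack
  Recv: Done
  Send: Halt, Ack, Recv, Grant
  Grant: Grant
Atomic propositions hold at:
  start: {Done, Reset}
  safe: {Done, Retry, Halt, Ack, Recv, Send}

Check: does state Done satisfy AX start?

Yes

Sat(AX start) = {s : every successor in {Done, Reset}} = {Done, Reset, Halt, Recv}
Done ∈ Sat(AX start) = {Done, Reset, Halt, Recv}, so the formula holds at Done.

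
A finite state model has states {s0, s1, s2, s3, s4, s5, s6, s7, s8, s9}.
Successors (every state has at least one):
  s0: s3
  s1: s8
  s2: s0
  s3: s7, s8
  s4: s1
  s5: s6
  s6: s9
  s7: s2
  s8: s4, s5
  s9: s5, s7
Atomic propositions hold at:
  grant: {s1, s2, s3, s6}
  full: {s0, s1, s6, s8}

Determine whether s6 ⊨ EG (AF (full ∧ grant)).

Sat(full ∧ grant) = {s1, s6}
AF (full ∧ grant): least fixpoint, start Z0 = {s1, s6}, add states with every successor in Z. Z1 = {s1, s4, s5, s6}; Z2 = {s1, s4, s5, s6, s8}; fixed.
Sat(AF (full ∧ grant)) = {s1, s4, s5, s6, s8}
EG (AF (full ∧ grant)): greatest fixpoint, start Z0 = {s1, s4, s5, s6, s8}, keep only states in Sat with some successor in Z. Z1 = {s1, s4, s5, s8}; Z2 = {s1, s4, s8}; fixed.
Sat(EG (AF (full ∧ grant))) = {s1, s4, s8}
s6 ∉ Sat(EG (AF (full ∧ grant))) = {s1, s4, s8}, so the formula does not hold at s6.

No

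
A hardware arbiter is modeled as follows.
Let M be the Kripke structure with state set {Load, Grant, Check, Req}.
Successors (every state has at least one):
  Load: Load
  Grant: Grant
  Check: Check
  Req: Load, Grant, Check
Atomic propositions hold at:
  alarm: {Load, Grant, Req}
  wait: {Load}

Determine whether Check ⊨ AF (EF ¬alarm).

Sat(¬alarm) = {Check}
EF ¬alarm: least fixpoint, start Z0 = {Check}, add states with some successor in Z. Z1 = {Check, Req}; fixed.
Sat(EF ¬alarm) = {Check, Req}
AF (EF ¬alarm): least fixpoint, start Z0 = {Check, Req}, add states with every successor in Z. Already a fixed point.
Sat(AF (EF ¬alarm)) = {Check, Req}
Check ∈ Sat(AF (EF ¬alarm)) = {Check, Req}, so the formula holds at Check.

Yes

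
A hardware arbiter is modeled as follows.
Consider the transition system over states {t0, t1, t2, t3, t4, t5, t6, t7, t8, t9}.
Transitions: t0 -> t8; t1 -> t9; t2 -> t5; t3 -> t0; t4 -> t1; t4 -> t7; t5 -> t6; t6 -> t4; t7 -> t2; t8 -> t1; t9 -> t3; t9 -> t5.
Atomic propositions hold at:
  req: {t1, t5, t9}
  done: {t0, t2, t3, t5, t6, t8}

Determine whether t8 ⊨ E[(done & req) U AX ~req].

No

Sat(done & req) = {t5}
Sat(~req) = {t0, t2, t3, t4, t6, t7, t8}
Sat(AX ~req) = {s : every successor in {t0, t2, t3, t4, t6, t7, t8}} = {t0, t3, t5, t6, t7}
E[(done & req) U AX ~req]: least fixpoint, start Z0 = Sat(AX ~req) = {t0, t3, t5, t6, t7}, add states in Sat(done & req) with some successor in Z. Already a fixed point.
Sat(E[(done & req) U AX ~req]) = {t0, t3, t5, t6, t7}
t8 ∉ Sat(E[(done & req) U AX ~req]) = {t0, t3, t5, t6, t7}, so the formula does not hold at t8.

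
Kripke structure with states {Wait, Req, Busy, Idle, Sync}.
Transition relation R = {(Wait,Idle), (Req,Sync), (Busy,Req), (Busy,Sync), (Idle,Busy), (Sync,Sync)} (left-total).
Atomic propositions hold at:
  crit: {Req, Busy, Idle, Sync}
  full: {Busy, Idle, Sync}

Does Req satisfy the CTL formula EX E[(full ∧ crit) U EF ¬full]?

Sat(full ∧ crit) = {Busy, Idle, Sync}
Sat(¬full) = {Wait, Req}
EF ¬full: least fixpoint, start Z0 = {Wait, Req}, add states with some successor in Z. Z1 = {Wait, Req, Busy}; Z2 = {Wait, Req, Busy, Idle}; fixed.
Sat(EF ¬full) = {Wait, Req, Busy, Idle}
E[(full ∧ crit) U EF ¬full]: least fixpoint, start Z0 = Sat(EF ¬full) = {Wait, Req, Busy, Idle}, add states in Sat(full ∧ crit) with some successor in Z. Already a fixed point.
Sat(E[(full ∧ crit) U EF ¬full]) = {Wait, Req, Busy, Idle}
Sat(EX E[(full ∧ crit) U EF ¬full]) = {s : some successor in {Wait, Req, Busy, Idle}} = {Wait, Busy, Idle}
Req ∉ Sat(EX E[(full ∧ crit) U EF ¬full]) = {Wait, Busy, Idle}, so the formula does not hold at Req.

No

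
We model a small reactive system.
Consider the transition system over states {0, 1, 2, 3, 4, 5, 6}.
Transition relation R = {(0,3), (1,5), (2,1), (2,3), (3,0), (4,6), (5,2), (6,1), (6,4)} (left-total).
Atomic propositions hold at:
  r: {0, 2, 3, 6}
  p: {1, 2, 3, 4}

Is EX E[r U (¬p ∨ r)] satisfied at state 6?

Sat(¬p) = {0, 5, 6}
Sat(¬p ∨ r) = {0, 2, 3, 5, 6}
E[r U (¬p ∨ r)]: least fixpoint, start Z0 = Sat((¬p ∨ r)) = {0, 2, 3, 5, 6}, add states in Sat(r) with some successor in Z. Already a fixed point.
Sat(E[r U (¬p ∨ r)]) = {0, 2, 3, 5, 6}
Sat(EX E[r U (¬p ∨ r)]) = {s : some successor in {0, 2, 3, 5, 6}} = {0, 1, 2, 3, 4, 5}
6 ∉ Sat(EX E[r U (¬p ∨ r)]) = {0, 1, 2, 3, 4, 5}, so the formula does not hold at 6.

No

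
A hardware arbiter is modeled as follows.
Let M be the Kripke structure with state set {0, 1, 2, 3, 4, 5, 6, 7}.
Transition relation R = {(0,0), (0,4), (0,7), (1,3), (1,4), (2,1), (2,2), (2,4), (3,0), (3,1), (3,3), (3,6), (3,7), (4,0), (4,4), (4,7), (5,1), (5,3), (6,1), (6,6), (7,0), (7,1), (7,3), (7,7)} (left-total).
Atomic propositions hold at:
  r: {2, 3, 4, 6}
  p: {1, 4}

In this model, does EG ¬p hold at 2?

Yes

Sat(¬p) = {0, 2, 3, 5, 6, 7}
EG ¬p: greatest fixpoint, start Z0 = {0, 2, 3, 5, 6, 7}, keep only states in Sat with some successor in Z. Already a fixed point.
Sat(EG ¬p) = {0, 2, 3, 5, 6, 7}
2 ∈ Sat(EG ¬p) = {0, 2, 3, 5, 6, 7}, so the formula holds at 2.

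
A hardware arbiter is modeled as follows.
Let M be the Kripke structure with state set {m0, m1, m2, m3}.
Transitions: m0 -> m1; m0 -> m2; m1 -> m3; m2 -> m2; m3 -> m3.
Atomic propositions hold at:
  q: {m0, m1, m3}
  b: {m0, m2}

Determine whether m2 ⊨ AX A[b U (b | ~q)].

Sat(~q) = {m2}
Sat(b | ~q) = {m0, m2}
A[b U (b | ~q)]: least fixpoint, start Z0 = Sat((b | ~q)) = {m0, m2}, add states in Sat(b) with every successor in Z. Already a fixed point.
Sat(A[b U (b | ~q)]) = {m0, m2}
Sat(AX A[b U (b | ~q)]) = {s : every successor in {m0, m2}} = {m2}
m2 ∈ Sat(AX A[b U (b | ~q)]) = {m2}, so the formula holds at m2.

Yes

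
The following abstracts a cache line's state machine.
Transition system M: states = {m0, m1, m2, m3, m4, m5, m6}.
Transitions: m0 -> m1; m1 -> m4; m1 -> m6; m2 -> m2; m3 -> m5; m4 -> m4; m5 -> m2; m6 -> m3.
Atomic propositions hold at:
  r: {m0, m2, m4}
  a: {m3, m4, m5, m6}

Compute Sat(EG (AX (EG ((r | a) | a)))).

Sat(r | a) = {m0, m2, m3, m4, m5, m6}
Sat((r | a) | a) = {m0, m2, m3, m4, m5, m6}
EG ((r | a) | a): greatest fixpoint, start Z0 = {m0, m2, m3, m4, m5, m6}, keep only states in Sat with some successor in Z. Z1 = {m2, m3, m4, m5, m6}; fixed.
Sat(EG ((r | a) | a)) = {m2, m3, m4, m5, m6}
Sat(AX (EG ((r | a) | a))) = {s : every successor in {m2, m3, m4, m5, m6}} = {m1, m2, m3, m4, m5, m6}
EG (AX (EG ((r | a) | a))): greatest fixpoint, start Z0 = {m1, m2, m3, m4, m5, m6}, keep only states in Sat with some successor in Z. Already a fixed point.
Sat(EG (AX (EG ((r | a) | a)))) = {m1, m2, m3, m4, m5, m6}

{m1, m2, m3, m4, m5, m6}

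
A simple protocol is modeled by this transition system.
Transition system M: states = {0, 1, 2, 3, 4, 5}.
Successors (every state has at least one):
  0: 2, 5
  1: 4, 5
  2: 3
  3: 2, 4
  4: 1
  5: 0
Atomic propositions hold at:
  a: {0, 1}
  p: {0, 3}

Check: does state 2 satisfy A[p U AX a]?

Sat(AX a) = {s : every successor in {0, 1}} = {4, 5}
A[p U AX a]: least fixpoint, start Z0 = Sat(AX a) = {4, 5}, add states in Sat(p) with every successor in Z. Already a fixed point.
Sat(A[p U AX a]) = {4, 5}
2 ∉ Sat(A[p U AX a]) = {4, 5}, so the formula does not hold at 2.

No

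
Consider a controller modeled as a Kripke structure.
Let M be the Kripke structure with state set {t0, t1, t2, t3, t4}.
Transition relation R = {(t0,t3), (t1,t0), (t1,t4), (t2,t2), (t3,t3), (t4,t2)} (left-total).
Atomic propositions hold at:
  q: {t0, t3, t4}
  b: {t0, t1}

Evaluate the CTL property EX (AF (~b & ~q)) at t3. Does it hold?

No

Sat(~b) = {t2, t3, t4}
Sat(~q) = {t1, t2}
Sat(~b & ~q) = {t2}
AF (~b & ~q): least fixpoint, start Z0 = {t2}, add states with every successor in Z. Z1 = {t2, t4}; fixed.
Sat(AF (~b & ~q)) = {t2, t4}
Sat(EX (AF (~b & ~q))) = {s : some successor in {t2, t4}} = {t1, t2, t4}
t3 ∉ Sat(EX (AF (~b & ~q))) = {t1, t2, t4}, so the formula does not hold at t3.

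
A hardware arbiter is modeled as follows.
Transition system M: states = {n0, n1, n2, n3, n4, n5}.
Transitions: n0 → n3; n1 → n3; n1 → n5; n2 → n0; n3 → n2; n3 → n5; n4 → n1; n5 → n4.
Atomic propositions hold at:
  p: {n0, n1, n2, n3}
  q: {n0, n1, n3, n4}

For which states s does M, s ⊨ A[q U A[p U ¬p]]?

{n4, n5}

Sat(¬p) = {n4, n5}
A[p U ¬p]: least fixpoint, start Z0 = Sat(¬p) = {n4, n5}, add states in Sat(p) with every successor in Z. Already a fixed point.
Sat(A[p U ¬p]) = {n4, n5}
A[q U A[p U ¬p]]: least fixpoint, start Z0 = Sat(A[p U ¬p]) = {n4, n5}, add states in Sat(q) with every successor in Z. Already a fixed point.
Sat(A[q U A[p U ¬p]]) = {n4, n5}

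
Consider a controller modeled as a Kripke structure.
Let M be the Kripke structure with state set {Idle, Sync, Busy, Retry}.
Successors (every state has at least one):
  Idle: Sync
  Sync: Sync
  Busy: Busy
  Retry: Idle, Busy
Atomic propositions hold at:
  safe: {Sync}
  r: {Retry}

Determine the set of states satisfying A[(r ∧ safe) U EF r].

{Retry}

Sat(r ∧ safe) = ∅
EF r: least fixpoint, start Z0 = {Retry}, add states with some successor in Z. Already a fixed point.
Sat(EF r) = {Retry}
A[(r ∧ safe) U EF r]: least fixpoint, start Z0 = Sat(EF r) = {Retry}, add states in Sat(r ∧ safe) with every successor in Z. Already a fixed point.
Sat(A[(r ∧ safe) U EF r]) = {Retry}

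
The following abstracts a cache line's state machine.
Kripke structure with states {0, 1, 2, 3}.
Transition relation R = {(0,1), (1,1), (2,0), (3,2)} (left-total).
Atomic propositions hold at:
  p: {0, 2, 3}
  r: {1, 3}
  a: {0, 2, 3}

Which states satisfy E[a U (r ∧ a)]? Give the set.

Sat(r ∧ a) = {3}
E[a U (r ∧ a)]: least fixpoint, start Z0 = Sat((r ∧ a)) = {3}, add states in Sat(a) with some successor in Z. Already a fixed point.
Sat(E[a U (r ∧ a)]) = {3}

{3}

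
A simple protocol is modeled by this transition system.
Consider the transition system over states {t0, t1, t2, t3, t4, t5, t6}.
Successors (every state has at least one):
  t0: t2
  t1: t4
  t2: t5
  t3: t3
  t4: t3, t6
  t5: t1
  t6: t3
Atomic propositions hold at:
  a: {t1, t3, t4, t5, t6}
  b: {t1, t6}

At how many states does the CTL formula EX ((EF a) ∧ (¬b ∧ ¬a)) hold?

EF a: least fixpoint, start Z0 = {t1, t3, t4, t5, t6}, add states with some successor in Z. Z1 = {t1, t2, t3, t4, t5, t6}; Z2 = {t0, t1, t2, t3, t4, t5, t6}; fixed.
Sat(EF a) = {t0, t1, t2, t3, t4, t5, t6}
Sat(¬b) = {t0, t2, t3, t4, t5}
Sat(¬a) = {t0, t2}
Sat(¬b ∧ ¬a) = {t0, t2}
Sat((EF a) ∧ (¬b ∧ ¬a)) = {t0, t2}
Sat(EX ((EF a) ∧ (¬b ∧ ¬a))) = {s : some successor in {t0, t2}} = {t0}
|Sat(EX ((EF a) ∧ (¬b ∧ ¬a)))| = |{t0}| = 1.

1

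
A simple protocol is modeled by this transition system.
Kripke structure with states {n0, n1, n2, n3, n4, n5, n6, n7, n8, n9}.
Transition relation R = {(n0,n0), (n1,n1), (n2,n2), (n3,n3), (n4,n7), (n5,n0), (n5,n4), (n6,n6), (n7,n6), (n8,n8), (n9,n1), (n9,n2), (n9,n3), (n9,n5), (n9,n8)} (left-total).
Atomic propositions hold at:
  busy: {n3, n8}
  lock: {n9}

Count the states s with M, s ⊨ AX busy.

Sat(AX busy) = {s : every successor in {n3, n8}} = {n3, n8}
|Sat(AX busy)| = |{n3, n8}| = 2.

2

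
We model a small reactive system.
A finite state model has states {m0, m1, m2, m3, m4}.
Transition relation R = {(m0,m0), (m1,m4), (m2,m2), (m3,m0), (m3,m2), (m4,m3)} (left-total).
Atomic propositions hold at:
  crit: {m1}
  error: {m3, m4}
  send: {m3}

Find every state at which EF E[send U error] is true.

E[send U error]: least fixpoint, start Z0 = Sat(error) = {m3, m4}, add states in Sat(send) with some successor in Z. Already a fixed point.
Sat(E[send U error]) = {m3, m4}
EF E[send U error]: least fixpoint, start Z0 = {m3, m4}, add states with some successor in Z. Z1 = {m1, m3, m4}; fixed.
Sat(EF E[send U error]) = {m1, m3, m4}

{m1, m3, m4}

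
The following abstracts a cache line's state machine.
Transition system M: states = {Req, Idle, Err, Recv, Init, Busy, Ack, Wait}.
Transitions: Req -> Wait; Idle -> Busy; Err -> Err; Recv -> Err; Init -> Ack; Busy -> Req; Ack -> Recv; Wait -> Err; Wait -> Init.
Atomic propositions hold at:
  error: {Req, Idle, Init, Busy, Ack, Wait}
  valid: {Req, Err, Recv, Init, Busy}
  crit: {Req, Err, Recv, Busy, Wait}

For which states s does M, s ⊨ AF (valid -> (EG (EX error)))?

Sat(EX error) = {s : some successor in {Req, Idle, Init, Busy, Ack, Wait}} = {Req, Idle, Init, Busy, Wait}
EG (EX error): greatest fixpoint, start Z0 = {Req, Idle, Init, Busy, Wait}, keep only states in Sat with some successor in Z. Z1 = {Req, Idle, Busy, Wait}; Z2 = {Req, Idle, Busy}; Z3 = {Idle, Busy}; Z4 = {Idle}; Z5 = ∅; fixed.
Sat(EG (EX error)) = ∅
Sat(valid -> (EG (EX error))) = {Idle, Ack, Wait}
AF (valid -> (EG (EX error))): least fixpoint, start Z0 = {Idle, Ack, Wait}, add states with every successor in Z. Z1 = {Req, Idle, Init, Ack, Wait}; Z2 = {Req, Idle, Init, Busy, Ack, Wait}; fixed.
Sat(AF (valid -> (EG (EX error)))) = {Req, Idle, Init, Busy, Ack, Wait}

{Req, Idle, Init, Busy, Ack, Wait}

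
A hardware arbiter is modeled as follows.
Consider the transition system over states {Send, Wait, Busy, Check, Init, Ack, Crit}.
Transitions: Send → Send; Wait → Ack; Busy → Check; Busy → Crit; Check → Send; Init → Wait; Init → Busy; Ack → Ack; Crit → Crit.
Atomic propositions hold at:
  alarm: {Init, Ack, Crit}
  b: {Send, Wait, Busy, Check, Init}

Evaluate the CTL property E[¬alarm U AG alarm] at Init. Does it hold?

No

Sat(¬alarm) = {Send, Wait, Busy, Check}
AG alarm: greatest fixpoint, start Z0 = {Init, Ack, Crit}, keep only states in Sat with every successor in Z. Z1 = {Ack, Crit}; fixed.
Sat(AG alarm) = {Ack, Crit}
E[¬alarm U AG alarm]: least fixpoint, start Z0 = Sat(AG alarm) = {Ack, Crit}, add states in Sat(¬alarm) with some successor in Z. Z1 = {Wait, Busy, Ack, Crit}; fixed.
Sat(E[¬alarm U AG alarm]) = {Wait, Busy, Ack, Crit}
Init ∉ Sat(E[¬alarm U AG alarm]) = {Wait, Busy, Ack, Crit}, so the formula does not hold at Init.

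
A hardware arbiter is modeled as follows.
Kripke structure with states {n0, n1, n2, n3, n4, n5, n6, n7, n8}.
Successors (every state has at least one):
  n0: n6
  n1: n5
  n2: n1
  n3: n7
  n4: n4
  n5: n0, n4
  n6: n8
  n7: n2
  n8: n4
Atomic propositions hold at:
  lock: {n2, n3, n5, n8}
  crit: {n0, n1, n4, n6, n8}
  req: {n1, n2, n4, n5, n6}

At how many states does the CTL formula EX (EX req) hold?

8

Sat(EX req) = {s : some successor in {n1, n2, n4, n5, n6}} = {n0, n1, n2, n4, n5, n7, n8}
Sat(EX (EX req)) = {s : some successor in {n0, n1, n2, n4, n5, n7, n8}} = {n1, n2, n3, n4, n5, n6, n7, n8}
|Sat(EX (EX req))| = |{n1, n2, n3, n4, n5, n6, n7, n8}| = 8.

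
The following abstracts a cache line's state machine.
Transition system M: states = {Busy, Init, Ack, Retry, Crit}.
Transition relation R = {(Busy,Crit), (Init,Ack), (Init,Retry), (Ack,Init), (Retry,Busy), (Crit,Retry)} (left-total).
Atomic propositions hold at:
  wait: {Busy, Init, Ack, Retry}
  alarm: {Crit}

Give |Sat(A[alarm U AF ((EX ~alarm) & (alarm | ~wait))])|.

3

Sat(~alarm) = {Busy, Init, Ack, Retry}
Sat(EX ~alarm) = {s : some successor in {Busy, Init, Ack, Retry}} = {Init, Ack, Retry, Crit}
Sat(~wait) = {Crit}
Sat(alarm | ~wait) = {Crit}
Sat((EX ~alarm) & (alarm | ~wait)) = {Crit}
AF ((EX ~alarm) & (alarm | ~wait)): least fixpoint, start Z0 = {Crit}, add states with every successor in Z. Z1 = {Busy, Crit}; Z2 = {Busy, Retry, Crit}; fixed.
Sat(AF ((EX ~alarm) & (alarm | ~wait))) = {Busy, Retry, Crit}
A[alarm U AF ((EX ~alarm) & (alarm | ~wait))]: least fixpoint, start Z0 = Sat(AF ((EX ~alarm) & (alarm | ~wait))) = {Busy, Retry, Crit}, add states in Sat(alarm) with every successor in Z. Already a fixed point.
Sat(A[alarm U AF ((EX ~alarm) & (alarm | ~wait))]) = {Busy, Retry, Crit}
|Sat(A[alarm U AF ((EX ~alarm) & (alarm | ~wait))])| = |{Busy, Retry, Crit}| = 3.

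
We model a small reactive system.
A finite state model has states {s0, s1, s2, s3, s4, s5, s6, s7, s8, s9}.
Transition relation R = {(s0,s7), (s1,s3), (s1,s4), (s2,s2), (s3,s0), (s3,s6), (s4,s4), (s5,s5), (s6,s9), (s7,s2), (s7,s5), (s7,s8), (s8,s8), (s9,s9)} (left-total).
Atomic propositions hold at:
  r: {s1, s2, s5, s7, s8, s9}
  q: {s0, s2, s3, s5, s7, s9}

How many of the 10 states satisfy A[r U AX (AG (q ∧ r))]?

Sat(q ∧ r) = {s2, s5, s7, s9}
AG (q ∧ r): greatest fixpoint, start Z0 = {s2, s5, s7, s9}, keep only states in Sat with every successor in Z. Z1 = {s2, s5, s9}; fixed.
Sat(AG (q ∧ r)) = {s2, s5, s9}
Sat(AX (AG (q ∧ r))) = {s : every successor in {s2, s5, s9}} = {s2, s5, s6, s9}
A[r U AX (AG (q ∧ r))]: least fixpoint, start Z0 = Sat(AX (AG (q ∧ r))) = {s2, s5, s6, s9}, add states in Sat(r) with every successor in Z. Already a fixed point.
Sat(A[r U AX (AG (q ∧ r))]) = {s2, s5, s6, s9}
|Sat(A[r U AX (AG (q ∧ r))])| = |{s2, s5, s6, s9}| = 4.

4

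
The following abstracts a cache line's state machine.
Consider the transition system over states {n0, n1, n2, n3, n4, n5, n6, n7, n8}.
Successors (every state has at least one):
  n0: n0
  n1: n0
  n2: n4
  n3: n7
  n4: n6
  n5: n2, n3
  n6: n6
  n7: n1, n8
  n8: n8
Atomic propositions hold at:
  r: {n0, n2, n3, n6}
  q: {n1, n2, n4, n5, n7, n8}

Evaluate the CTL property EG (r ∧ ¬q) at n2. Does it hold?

Sat(¬q) = {n0, n3, n6}
Sat(r ∧ ¬q) = {n0, n3, n6}
EG (r ∧ ¬q): greatest fixpoint, start Z0 = {n0, n3, n6}, keep only states in Sat with some successor in Z. Z1 = {n0, n6}; fixed.
Sat(EG (r ∧ ¬q)) = {n0, n6}
n2 ∉ Sat(EG (r ∧ ¬q)) = {n0, n6}, so the formula does not hold at n2.

No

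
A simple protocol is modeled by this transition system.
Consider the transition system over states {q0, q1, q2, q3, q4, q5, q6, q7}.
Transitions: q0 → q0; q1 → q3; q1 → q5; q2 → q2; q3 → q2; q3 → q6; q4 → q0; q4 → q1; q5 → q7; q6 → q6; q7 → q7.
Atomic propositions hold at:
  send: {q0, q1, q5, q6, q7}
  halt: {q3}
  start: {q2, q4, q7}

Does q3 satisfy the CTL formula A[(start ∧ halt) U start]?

Sat(start ∧ halt) = ∅
A[(start ∧ halt) U start]: least fixpoint, start Z0 = Sat(start) = {q2, q4, q7}, add states in Sat(start ∧ halt) with every successor in Z. Already a fixed point.
Sat(A[(start ∧ halt) U start]) = {q2, q4, q7}
q3 ∉ Sat(A[(start ∧ halt) U start]) = {q2, q4, q7}, so the formula does not hold at q3.

No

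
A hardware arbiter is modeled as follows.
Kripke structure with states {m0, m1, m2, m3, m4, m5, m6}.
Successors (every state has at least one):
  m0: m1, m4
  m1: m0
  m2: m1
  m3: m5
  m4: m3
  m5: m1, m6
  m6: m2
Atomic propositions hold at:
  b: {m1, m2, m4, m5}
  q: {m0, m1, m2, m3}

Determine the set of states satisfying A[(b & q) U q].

Sat(b & q) = {m1, m2}
A[(b & q) U q]: least fixpoint, start Z0 = Sat(q) = {m0, m1, m2, m3}, add states in Sat(b & q) with every successor in Z. Already a fixed point.
Sat(A[(b & q) U q]) = {m0, m1, m2, m3}

{m0, m1, m2, m3}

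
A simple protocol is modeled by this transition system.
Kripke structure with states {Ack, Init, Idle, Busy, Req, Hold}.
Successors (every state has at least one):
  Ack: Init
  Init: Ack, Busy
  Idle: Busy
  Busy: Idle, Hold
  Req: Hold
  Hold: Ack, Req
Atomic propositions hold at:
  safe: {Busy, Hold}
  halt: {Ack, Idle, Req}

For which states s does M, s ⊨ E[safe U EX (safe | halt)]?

{Init, Idle, Busy, Req, Hold}

Sat(safe | halt) = {Ack, Idle, Busy, Req, Hold}
Sat(EX (safe | halt)) = {s : some successor in {Ack, Idle, Busy, Req, Hold}} = {Init, Idle, Busy, Req, Hold}
E[safe U EX (safe | halt)]: least fixpoint, start Z0 = Sat(EX (safe | halt)) = {Init, Idle, Busy, Req, Hold}, add states in Sat(safe) with some successor in Z. Already a fixed point.
Sat(E[safe U EX (safe | halt)]) = {Init, Idle, Busy, Req, Hold}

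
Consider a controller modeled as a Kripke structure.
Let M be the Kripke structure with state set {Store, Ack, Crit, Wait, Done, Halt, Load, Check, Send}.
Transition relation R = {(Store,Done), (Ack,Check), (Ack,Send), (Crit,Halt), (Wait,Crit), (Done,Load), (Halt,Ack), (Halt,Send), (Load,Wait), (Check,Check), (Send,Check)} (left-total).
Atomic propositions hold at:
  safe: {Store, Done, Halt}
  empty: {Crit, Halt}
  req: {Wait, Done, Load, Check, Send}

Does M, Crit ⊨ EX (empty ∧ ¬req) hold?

Yes

Sat(¬req) = {Store, Ack, Crit, Halt}
Sat(empty ∧ ¬req) = {Crit, Halt}
Sat(EX (empty ∧ ¬req)) = {s : some successor in {Crit, Halt}} = {Crit, Wait}
Crit ∈ Sat(EX (empty ∧ ¬req)) = {Crit, Wait}, so the formula holds at Crit.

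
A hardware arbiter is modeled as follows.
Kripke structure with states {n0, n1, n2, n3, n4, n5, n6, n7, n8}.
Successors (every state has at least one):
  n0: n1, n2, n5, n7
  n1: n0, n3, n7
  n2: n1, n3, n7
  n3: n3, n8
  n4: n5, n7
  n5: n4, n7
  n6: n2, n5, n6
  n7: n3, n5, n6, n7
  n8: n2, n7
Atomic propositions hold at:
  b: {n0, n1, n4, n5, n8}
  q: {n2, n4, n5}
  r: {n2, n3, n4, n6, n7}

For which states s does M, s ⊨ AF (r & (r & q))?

Sat(r & q) = {n2, n4}
Sat(r & (r & q)) = {n2, n4}
AF (r & (r & q)): least fixpoint, start Z0 = {n2, n4}, add states with every successor in Z. Already a fixed point.
Sat(AF (r & (r & q))) = {n2, n4}

{n2, n4}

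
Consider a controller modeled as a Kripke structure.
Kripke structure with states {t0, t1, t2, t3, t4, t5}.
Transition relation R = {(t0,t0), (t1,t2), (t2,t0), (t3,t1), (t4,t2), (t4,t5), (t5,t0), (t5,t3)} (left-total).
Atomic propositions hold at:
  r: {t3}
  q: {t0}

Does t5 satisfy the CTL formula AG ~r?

Sat(~r) = {t0, t1, t2, t4, t5}
AG ~r: greatest fixpoint, start Z0 = {t0, t1, t2, t4, t5}, keep only states in Sat with every successor in Z. Z1 = {t0, t1, t2, t4}; Z2 = {t0, t1, t2}; fixed.
Sat(AG ~r) = {t0, t1, t2}
t5 ∉ Sat(AG ~r) = {t0, t1, t2}, so the formula does not hold at t5.

No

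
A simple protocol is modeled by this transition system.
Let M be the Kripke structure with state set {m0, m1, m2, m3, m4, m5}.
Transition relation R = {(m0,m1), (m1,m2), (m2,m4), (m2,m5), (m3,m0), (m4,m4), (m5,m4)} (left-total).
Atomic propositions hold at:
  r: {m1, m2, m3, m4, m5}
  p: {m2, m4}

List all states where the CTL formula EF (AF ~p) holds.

{m0, m1, m2, m3, m5}

Sat(~p) = {m0, m1, m3, m5}
AF ~p: least fixpoint, start Z0 = {m0, m1, m3, m5}, add states with every successor in Z. Already a fixed point.
Sat(AF ~p) = {m0, m1, m3, m5}
EF (AF ~p): least fixpoint, start Z0 = {m0, m1, m3, m5}, add states with some successor in Z. Z1 = {m0, m1, m2, m3, m5}; fixed.
Sat(EF (AF ~p)) = {m0, m1, m2, m3, m5}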